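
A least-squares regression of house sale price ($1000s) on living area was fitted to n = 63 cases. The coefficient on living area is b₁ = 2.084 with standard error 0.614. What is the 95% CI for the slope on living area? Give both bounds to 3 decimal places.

(0.856, 3.312)

df = n − 2 = 63 − 2 = 61.
t* = t_{0.025, 61} = 1.999624.
Margin = t* × SE = 1.999624 × 0.614 = 1.22777.
CI: 2.084 ± 1.22777 → (0.856, 3.312).
With 95% confidence, each one-unit increase in living area is associated with a change of between 0.856 and 3.312 $1000s in house sale price.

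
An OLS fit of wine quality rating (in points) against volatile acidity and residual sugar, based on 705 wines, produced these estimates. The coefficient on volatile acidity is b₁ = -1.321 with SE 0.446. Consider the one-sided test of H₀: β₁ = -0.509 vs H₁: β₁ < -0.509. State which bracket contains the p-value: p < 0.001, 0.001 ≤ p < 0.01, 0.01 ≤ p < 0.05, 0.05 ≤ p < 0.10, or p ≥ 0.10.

t = (-1.321 − (-0.509)) / 0.446 = -1.821.
df = n − k − 1 = 705 − 2 − 1 = 702.
One-sided p = P(T_{702} < t) ≈ 0.0345.
So 0.01 ≤ p < 0.05.

0.01 ≤ p < 0.05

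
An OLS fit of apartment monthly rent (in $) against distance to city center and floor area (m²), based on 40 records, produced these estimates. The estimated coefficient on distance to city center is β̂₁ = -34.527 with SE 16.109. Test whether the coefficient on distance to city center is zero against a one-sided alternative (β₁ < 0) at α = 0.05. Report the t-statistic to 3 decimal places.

H₀: β₁ = 0 vs H₁: β₁ < 0.
t = (β̂₁ − β₁⁰)/SE = -34.527 / 16.109 = -2.143.
df = n − k − 1 = 40 − 2 − 1 = 37.
One-sided p ≈ 0.0194, which is < 0.05, so reject H₀.
There is evidence that the true slope on distance to city center is negative, holding the other predictors fixed.

t = -2.143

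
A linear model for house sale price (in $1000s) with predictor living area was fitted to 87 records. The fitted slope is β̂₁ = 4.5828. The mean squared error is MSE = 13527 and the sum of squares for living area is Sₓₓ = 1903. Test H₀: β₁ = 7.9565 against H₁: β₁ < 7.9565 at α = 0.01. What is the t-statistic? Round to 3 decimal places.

SE(β̂₁) = √(MSE/Sₓₓ) = √(13527/1903) = 2.66613.
t = (4.5828 − 7.9565) / 2.66613 = -1.265.
df = n − 2 = 85.
One-sided p ≈ 0.1046, which is ≥ 0.01, so fail to reject H₀.
The data do not give significant evidence that the true slope on living area is below 7.9565 $1000s per unit.

t = -1.265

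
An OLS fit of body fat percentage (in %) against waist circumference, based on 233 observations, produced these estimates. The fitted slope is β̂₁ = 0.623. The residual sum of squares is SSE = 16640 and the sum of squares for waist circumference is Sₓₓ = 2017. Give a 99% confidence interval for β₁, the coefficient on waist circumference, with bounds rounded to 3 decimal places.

MSE = SSE/(n − 2) = 16640/231 = 72.0346.
SE(β̂₁) = √(MSE/Sₓₓ) = √(72.0346/2017) = 0.188981.
df = n − 2 = 231.
t* = t_{0.005, 231} = 2.59728.
Margin = t* × SE = 2.59728 × 0.188981 = 0.49084.
CI: 0.623 ± 0.49084 → (0.132, 1.114).
With 99% confidence, each one-unit increase in waist circumference is associated with a change of between 0.132 and 1.114 % in body fat percentage.

(0.132, 1.114)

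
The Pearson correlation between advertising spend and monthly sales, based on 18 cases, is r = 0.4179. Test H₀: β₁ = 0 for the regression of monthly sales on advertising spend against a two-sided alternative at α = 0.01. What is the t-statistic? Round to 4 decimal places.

t = 1.8400

t = r·√(n − 2)/√(1 − r²) = 0.4179·√16/√0.82536 = 1.8400.
df = n − 2 = 16.
Two-sided p ≈ 0.0844, which is ≥ 0.01, so fail to reject H₀.
The data do not give significant evidence of a linear association between advertising spend and monthly sales.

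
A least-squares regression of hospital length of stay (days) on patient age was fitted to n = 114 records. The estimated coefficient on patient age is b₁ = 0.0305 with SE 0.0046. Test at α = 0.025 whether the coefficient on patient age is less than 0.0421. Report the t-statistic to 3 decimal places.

H₀: β₁ = 0.0421 vs H₁: β₁ < 0.0421.
t = (b₁ − β₁⁰)/SE = (0.0305 − 0.0421) / 0.0046 = -2.522.
df = n − 2 = 114 − 2 = 112.
One-sided p ≈ 0.0065, which is < 0.025, so reject H₀.
There is evidence that the true slope on patient age is below 0.0421 days per unit.

t = -2.522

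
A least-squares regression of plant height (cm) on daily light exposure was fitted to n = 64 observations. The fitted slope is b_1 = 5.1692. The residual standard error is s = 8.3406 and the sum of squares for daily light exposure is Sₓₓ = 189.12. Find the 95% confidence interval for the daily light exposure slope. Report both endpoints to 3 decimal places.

SE(b_1) = s/√Sₓₓ = 8.3406/√189.12 = 0.606497.
df = n − 2 = 62.
t* = t_{0.025, 62} = 1.998972.
Margin = t* × SE = 1.998972 × 0.606497 = 1.21237.
CI: 5.1692 ± 1.21237 → (3.957, 6.382).
With 95% confidence, each one-unit increase in daily light exposure is associated with a change of between 3.957 and 6.382 cm in plant height.

(3.957, 6.382)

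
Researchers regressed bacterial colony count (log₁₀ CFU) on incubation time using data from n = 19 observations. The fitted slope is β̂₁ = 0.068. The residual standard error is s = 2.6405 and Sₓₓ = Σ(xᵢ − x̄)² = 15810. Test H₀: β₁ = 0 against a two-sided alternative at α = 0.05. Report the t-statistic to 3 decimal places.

t = 3.238

SE(β̂₁) = s/√Sₓₓ = 2.6405/√15810 = 0.021.
t = 0.068 / 0.021 = 3.238.
df = n − 2 = 17.
Two-sided p ≈ 0.0048, which is < 0.05, so reject H₀.
There is evidence that incubation time is associated with bacterial colony count.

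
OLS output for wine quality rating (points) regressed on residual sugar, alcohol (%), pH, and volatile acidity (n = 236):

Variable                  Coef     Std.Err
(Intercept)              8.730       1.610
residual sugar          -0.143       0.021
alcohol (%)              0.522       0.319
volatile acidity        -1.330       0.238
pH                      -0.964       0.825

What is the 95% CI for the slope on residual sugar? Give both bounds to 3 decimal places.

(-0.184, -0.102)

Read off: b = -0.143, SE = 0.021 for residual sugar.
df = n − k − 1 = 236 − 4 − 1 = 231.
t* = t_{0.025, 231} = 1.970287.
Margin = t* × SE = 1.970287 × 0.021 = 0.04138.
CI: -0.143 ± 0.04138 → (-0.184, -0.102).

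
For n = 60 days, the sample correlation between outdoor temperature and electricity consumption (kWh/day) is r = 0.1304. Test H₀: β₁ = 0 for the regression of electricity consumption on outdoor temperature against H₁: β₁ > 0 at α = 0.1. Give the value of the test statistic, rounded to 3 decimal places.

t = 1.002

t = r·√(n − 2)/√(1 − r²) = 0.1304·√58/√0.982996 = 1.002.
df = n − 2 = 58.
One-sided p ≈ 0.1603, which is ≥ 0.1, so fail to reject H₀.
The data do not give significant evidence of a linear association between outdoor temperature and electricity consumption.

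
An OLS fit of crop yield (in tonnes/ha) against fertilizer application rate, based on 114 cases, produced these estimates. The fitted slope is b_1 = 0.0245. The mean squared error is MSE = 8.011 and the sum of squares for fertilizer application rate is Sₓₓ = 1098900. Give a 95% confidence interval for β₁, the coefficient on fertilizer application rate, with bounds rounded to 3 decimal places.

(0.019, 0.030)

SE(b_1) = √(MSE/Sₓₓ) = √(8.011/1098900) = 0.0027.
df = n − 2 = 112.
t* = t_{0.025, 112} = 1.981372.
Margin = t* × SE = 1.981372 × 0.0027 = 0.00535.
CI: 0.0245 ± 0.00535 → (0.019, 0.030).
With 95% confidence, each one-unit increase in fertilizer application rate is associated with a change of between 0.019 and 0.030 tonnes/ha in crop yield.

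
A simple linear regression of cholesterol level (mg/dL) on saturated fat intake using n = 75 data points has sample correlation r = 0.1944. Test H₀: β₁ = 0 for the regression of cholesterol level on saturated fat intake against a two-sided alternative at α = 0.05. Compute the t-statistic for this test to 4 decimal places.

t = r·√(n − 2)/√(1 − r²) = 0.1944·√73/√0.962209 = 1.6933.
df = n − 2 = 73.
Two-sided p ≈ 0.0947, which is ≥ 0.05, so fail to reject H₀.
The data do not give significant evidence of a linear association between saturated fat intake and cholesterol level.

t = 1.6933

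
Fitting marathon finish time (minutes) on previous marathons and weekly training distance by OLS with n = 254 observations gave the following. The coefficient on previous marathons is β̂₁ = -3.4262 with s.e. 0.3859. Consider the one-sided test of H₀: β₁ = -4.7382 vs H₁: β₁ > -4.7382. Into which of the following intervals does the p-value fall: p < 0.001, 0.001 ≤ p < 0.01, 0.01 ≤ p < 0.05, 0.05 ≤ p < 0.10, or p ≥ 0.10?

p < 0.001

t = (-3.4262 − (-4.7382)) / 0.3859 = 3.400.
df = n − k − 1 = 254 − 2 − 1 = 251.
One-sided p = P(T_{251} > t) ≈ 0.0004.
So p < 0.001.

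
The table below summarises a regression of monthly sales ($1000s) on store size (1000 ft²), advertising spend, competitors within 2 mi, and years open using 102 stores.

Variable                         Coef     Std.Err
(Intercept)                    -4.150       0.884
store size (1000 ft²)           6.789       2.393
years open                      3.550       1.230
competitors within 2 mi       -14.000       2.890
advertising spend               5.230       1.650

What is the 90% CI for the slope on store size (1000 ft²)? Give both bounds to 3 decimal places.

(2.815, 10.763)

Read off: b = 6.789, SE = 2.393 for store size (1000 ft²).
df = n − k − 1 = 102 − 4 − 1 = 97.
t* = t_{0.05, 97} = 1.660715.
Margin = t* × SE = 1.660715 × 2.393 = 3.97409.
CI: 6.789 ± 3.97409 → (2.815, 10.763).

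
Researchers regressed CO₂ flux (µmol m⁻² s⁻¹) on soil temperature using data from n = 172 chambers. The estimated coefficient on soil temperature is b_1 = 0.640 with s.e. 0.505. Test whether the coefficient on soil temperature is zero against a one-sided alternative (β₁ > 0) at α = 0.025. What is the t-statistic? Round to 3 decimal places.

t = 1.267

H₀: β₁ = 0 vs H₁: β₁ > 0.
t = (b_1 − β₁⁰)/SE = 0.640 / 0.505 = 1.267.
df = n − 2 = 172 − 2 = 170.
One-sided p ≈ 0.1034, which is ≥ 0.025, so fail to reject H₀.
The data do not give significant evidence that the true slope on soil temperature is positive.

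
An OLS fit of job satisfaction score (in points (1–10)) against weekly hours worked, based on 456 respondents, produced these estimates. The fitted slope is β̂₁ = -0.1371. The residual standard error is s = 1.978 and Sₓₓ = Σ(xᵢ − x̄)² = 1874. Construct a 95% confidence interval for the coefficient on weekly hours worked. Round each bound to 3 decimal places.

SE(β̂₁) = s/√Sₓₓ = 1.978/√1874 = 0.0456921.
df = n − 2 = 454.
t* = t_{0.025, 454} = 1.965203.
Margin = t* × SE = 1.965203 × 0.0456921 = 0.08979.
CI: -0.1371 ± 0.08979 → (-0.227, -0.047).
With 95% confidence, each one-unit increase in weekly hours worked is associated with a change of between -0.227 and -0.047 points (1–10) in job satisfaction score.

(-0.227, -0.047)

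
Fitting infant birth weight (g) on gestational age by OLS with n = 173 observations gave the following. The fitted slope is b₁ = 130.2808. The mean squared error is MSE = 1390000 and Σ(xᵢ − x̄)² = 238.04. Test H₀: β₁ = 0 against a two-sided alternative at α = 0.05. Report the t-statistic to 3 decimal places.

SE(b₁) = √(MSE/Sₓₓ) = √(1.39e+06/238.04) = 76.4157.
t = 130.2808 / 76.4157 = 1.705.
df = n − 2 = 171.
Two-sided p ≈ 0.0900, which is ≥ 0.05, so fail to reject H₀.
The data do not give significant evidence of an association between gestational age and infant birth weight.

t = 1.705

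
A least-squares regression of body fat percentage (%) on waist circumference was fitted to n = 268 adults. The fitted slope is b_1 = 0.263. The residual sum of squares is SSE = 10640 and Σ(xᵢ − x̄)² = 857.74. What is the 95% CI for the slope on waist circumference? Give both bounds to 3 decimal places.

(-0.162, 0.688)

MSE = SSE/(n − 2) = 10640/266 = 40.
SE(b_1) = √(MSE/Sₓₓ) = √(40/857.74) = 0.215949.
df = n − 2 = 266.
t* = t_{0.025, 266} = 1.968922.
Margin = t* × SE = 1.968922 × 0.215949 = 0.42519.
CI: 0.263 ± 0.42519 → (-0.162, 0.688).
With 95% confidence, each one-unit increase in waist circumference is associated with a change of between -0.162 and 0.688 % in body fat percentage.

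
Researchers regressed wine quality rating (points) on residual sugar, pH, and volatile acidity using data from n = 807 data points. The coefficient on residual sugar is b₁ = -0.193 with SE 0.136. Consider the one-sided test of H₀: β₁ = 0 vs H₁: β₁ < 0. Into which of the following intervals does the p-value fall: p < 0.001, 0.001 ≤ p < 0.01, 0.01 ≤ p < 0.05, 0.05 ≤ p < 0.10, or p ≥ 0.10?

0.05 ≤ p < 0.10

t = -0.193 / 0.136 = -1.419.
df = n − k − 1 = 807 − 3 − 1 = 803.
One-sided p = P(T_{803} < t) ≈ 0.0781.
So 0.05 ≤ p < 0.10.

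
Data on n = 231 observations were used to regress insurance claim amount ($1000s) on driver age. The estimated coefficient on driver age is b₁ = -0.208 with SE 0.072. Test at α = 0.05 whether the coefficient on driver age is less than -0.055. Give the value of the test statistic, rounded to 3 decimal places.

t = -2.125

H₀: β₁ = -0.055 vs H₁: β₁ < -0.055.
t = (b₁ − β₁⁰)/SE = (-0.208 − (-0.055)) / 0.072 = -2.125.
df = n − 2 = 231 − 2 = 229.
One-sided p ≈ 0.0173, which is < 0.05, so reject H₀.
There is evidence that the true slope on driver age is below -0.055 $1000s per unit.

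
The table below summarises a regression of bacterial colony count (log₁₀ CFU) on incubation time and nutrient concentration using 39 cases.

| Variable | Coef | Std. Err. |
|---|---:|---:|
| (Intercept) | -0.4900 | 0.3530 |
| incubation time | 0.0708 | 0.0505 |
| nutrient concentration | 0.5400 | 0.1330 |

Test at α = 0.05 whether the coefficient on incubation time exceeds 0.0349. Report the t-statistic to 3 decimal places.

t = 0.711

Read off: b = 0.0708, SE = 0.0505 for incubation time.
H₀: β₁ = 0.0349 vs H₁: β₁ > 0.0349.
t = (0.0708 − 0.0349) / 0.0505 = 0.711.
df = n − k − 1 = 39 − 2 − 1 = 36.
One-sided p ≈ 0.2409, which is ≥ 0.05, so fail to reject H₀.
The data do not give significant evidence that the true slope on incubation time exceeds 0.0349 log₁₀ CFU per unit, holding the other predictors fixed.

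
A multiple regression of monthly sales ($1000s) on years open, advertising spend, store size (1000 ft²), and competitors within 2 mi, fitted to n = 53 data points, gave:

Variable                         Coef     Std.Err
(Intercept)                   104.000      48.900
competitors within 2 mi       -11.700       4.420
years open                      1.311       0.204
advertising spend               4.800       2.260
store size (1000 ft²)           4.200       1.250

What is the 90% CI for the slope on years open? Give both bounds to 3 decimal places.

Read off: b = 1.311, SE = 0.204 for years open.
df = n − k − 1 = 53 − 4 − 1 = 48.
t* = t_{0.05, 48} = 1.677224.
Margin = t* × SE = 1.677224 × 0.204 = 0.34215.
CI: 1.311 ± 0.34215 → (0.969, 1.653).

(0.969, 1.653)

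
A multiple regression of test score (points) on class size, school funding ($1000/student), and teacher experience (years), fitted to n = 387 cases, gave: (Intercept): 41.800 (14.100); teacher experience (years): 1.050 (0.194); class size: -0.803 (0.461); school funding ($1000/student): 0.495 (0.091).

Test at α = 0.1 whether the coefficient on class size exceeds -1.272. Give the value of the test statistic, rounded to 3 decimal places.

t = 1.017

Read off: b = -0.803, SE = 0.461 for class size.
H₀: β₁ = -1.272 vs H₁: β₁ > -1.272.
t = (-0.803 − (-1.272)) / 0.461 = 1.017.
df = n − k − 1 = 387 − 3 − 1 = 383.
One-sided p ≈ 0.1548, which is ≥ 0.1, so fail to reject H₀.
The data do not give significant evidence that the true slope on class size exceeds -1.272 points per unit, holding the other predictors fixed.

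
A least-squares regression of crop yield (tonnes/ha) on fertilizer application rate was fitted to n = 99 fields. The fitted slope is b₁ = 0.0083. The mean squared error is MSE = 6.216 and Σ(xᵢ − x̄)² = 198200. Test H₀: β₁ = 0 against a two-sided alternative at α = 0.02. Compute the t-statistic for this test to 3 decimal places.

t = 1.482

SE(b₁) = √(MSE/Sₓₓ) = √(6.216/198200) = 0.0056002.
t = 0.0083 / 0.0056002 = 1.482.
df = n − 2 = 97.
Two-sided p ≈ 0.1416, which is ≥ 0.02, so fail to reject H₀.
The data do not give significant evidence of an association between fertilizer application rate and crop yield.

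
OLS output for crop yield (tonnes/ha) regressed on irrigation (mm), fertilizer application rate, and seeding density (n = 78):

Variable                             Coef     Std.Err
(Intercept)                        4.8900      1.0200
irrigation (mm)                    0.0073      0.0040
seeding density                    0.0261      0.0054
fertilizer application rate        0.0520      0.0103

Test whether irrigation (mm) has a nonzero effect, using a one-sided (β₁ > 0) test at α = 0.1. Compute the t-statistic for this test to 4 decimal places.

t = 1.8250

Read off: b = 0.0073, SE = 0.0040 for irrigation (mm).
H₀: β₁ = 0 vs H₁: β₁ > 0.
t = 0.0073 / 0.0040 = 1.8250.
df = n − k − 1 = 78 − 3 − 1 = 74.
One-sided p ≈ 0.0360, which is < 0.1, so reject H₀.
There is evidence that the true slope on irrigation (mm) is positive, holding the other predictors fixed.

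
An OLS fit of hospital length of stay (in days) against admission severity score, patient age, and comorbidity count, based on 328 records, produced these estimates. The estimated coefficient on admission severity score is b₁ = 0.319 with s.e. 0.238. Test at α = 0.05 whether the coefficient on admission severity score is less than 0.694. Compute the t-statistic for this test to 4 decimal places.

t = -1.5756

H₀: β₁ = 0.694 vs H₁: β₁ < 0.694.
t = (b₁ − β₁⁰)/SE = (0.319 − 0.694) / 0.238 = -1.5756.
df = n − k − 1 = 328 − 3 − 1 = 324.
One-sided p ≈ 0.0580, which is ≥ 0.05, so fail to reject H₀.
The data do not give significant evidence that the true slope on admission severity score is below 0.694 days per unit, holding the other predictors fixed.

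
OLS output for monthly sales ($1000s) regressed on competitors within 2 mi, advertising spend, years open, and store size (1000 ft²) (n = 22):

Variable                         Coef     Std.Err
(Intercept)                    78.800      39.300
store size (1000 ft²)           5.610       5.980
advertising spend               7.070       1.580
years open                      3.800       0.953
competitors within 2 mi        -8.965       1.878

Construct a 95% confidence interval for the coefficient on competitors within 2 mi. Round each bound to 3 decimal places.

Read off: b = -8.965, SE = 1.878 for competitors within 2 mi.
df = n − k − 1 = 22 − 4 − 1 = 17.
t* = t_{0.025, 17} = 2.109816.
Margin = t* × SE = 2.109816 × 1.878 = 3.96223.
CI: -8.965 ± 3.96223 → (-12.927, -5.003).

(-12.927, -5.003)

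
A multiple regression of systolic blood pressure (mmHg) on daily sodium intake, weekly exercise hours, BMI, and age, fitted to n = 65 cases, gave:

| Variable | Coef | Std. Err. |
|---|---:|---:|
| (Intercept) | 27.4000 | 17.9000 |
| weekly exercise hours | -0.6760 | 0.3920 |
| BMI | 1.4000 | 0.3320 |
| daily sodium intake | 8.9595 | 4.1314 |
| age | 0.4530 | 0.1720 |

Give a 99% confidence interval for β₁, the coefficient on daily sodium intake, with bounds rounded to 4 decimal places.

Read off: b = 8.9595, SE = 4.1314 for daily sodium intake.
df = n − k − 1 = 65 − 4 − 1 = 60.
t* = t_{0.005, 60} = 2.660283.
Margin = t* × SE = 2.660283 × 4.1314 = 10.990693.
CI: 8.9595 ± 10.990693 → (-2.0312, 19.9502).

(-2.0312, 19.9502)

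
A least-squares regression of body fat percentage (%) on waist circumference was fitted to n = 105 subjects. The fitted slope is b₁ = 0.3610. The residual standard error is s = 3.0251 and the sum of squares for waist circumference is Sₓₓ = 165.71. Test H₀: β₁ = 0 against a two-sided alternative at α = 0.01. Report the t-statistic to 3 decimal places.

SE(b₁) = s/√Sₓₓ = 3.0251/√165.71 = 0.234999.
t = 0.3610 / 0.234999 = 1.536.
df = n − 2 = 103.
Two-sided p ≈ 0.1276, which is ≥ 0.01, so fail to reject H₀.
The data do not give significant evidence of an association between waist circumference and body fat percentage.

t = 1.536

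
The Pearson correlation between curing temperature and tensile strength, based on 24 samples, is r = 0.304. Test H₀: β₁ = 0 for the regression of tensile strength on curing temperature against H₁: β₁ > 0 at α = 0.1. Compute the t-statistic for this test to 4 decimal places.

t = r·√(n − 2)/√(1 − r²) = 0.304·√22/√0.907584 = 1.4967.
df = n − 2 = 22.
One-sided p ≈ 0.0743, which is < 0.1, so reject H₀.
There is evidence of a linear association between curing temperature and tensile strength.

t = 1.4967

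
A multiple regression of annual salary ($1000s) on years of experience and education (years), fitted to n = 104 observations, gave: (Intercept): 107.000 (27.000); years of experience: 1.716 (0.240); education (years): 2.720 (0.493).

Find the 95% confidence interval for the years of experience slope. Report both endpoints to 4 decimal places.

Read off: b = 1.716, SE = 0.240 for years of experience.
df = n − k − 1 = 104 − 2 − 1 = 101.
t* = t_{0.025, 101} = 1.983731.
Margin = t* × SE = 1.983731 × 0.240 = 0.476095.
CI: 1.716 ± 0.476095 → (1.2399, 2.1921).

(1.2399, 2.1921)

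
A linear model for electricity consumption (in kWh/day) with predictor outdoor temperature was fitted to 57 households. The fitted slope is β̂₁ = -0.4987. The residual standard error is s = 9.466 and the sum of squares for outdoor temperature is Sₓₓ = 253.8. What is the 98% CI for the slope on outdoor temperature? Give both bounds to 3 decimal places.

(-1.922, 0.925)

SE(β̂₁) = s/√Sₓₓ = 9.466/√253.8 = 0.594184.
df = n − 2 = 55.
t* = t_{0.01, 55} = 2.396081.
Margin = t* × SE = 2.396081 × 0.594184 = 1.42371.
CI: -0.4987 ± 1.42371 → (-1.922, 0.925).
With 98% confidence, each one-unit increase in outdoor temperature is associated with a change of between -1.922 and 0.925 kWh/day in electricity consumption.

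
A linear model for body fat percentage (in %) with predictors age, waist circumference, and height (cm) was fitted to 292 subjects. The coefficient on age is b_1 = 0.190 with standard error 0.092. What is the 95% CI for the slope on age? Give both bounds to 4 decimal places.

df = n − k − 1 = 292 − 3 − 1 = 288.
t* = t_{0.025, 288} = 1.968235.
Margin = t* × SE = 1.968235 × 0.092 = 0.181078.
CI: 0.190 ± 0.181078 → (0.0089, 0.3711).
With 95% confidence, each one-unit increase in age is associated with a change of between 0.0089 and 0.3711 % in body fat percentage, holding the other predictors fixed.

(0.0089, 0.3711)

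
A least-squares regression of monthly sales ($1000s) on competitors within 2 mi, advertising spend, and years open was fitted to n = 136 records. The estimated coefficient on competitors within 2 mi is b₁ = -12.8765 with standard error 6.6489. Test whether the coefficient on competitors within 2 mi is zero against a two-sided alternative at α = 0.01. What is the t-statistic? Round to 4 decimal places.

H₀: β₁ = 0 vs H₁: β₁ ≠ 0.
t = (b₁ − β₁⁰)/SE = -12.8765 / 6.6489 = -1.9366.
df = n − k − 1 = 136 − 3 − 1 = 132.
Two-sided p ≈ 0.0549, which is ≥ 0.01, so fail to reject H₀.
The data do not give significant evidence of an association between competitors within 2 mi and monthly sales, after adjusting for the other predictors.

t = -1.9366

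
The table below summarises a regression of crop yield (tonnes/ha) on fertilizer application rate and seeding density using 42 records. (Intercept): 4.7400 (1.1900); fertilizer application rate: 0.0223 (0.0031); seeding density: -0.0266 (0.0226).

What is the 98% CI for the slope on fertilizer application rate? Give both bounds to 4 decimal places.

Read off: b = 0.0223, SE = 0.0031 for fertilizer application rate.
df = n − k − 1 = 42 − 2 − 1 = 39.
t* = t_{0.01, 39} = 2.425841.
Margin = t* × SE = 2.425841 × 0.0031 = 0.007520.
CI: 0.0223 ± 0.007520 → (0.0148, 0.0298).

(0.0148, 0.0298)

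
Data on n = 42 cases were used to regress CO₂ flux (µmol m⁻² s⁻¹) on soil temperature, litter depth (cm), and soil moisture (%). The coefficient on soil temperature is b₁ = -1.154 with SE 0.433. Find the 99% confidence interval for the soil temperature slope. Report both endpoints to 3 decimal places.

(-2.328, 0.020)

df = n − k − 1 = 42 − 3 − 1 = 38.
t* = t_{0.005, 38} = 2.711558.
Margin = t* × SE = 2.711558 × 0.433 = 1.17410.
CI: -1.154 ± 1.17410 → (-2.328, 0.020).
With 99% confidence, each one-unit increase in soil temperature is associated with a change of between -2.328 and 0.020 µmol m⁻² s⁻¹ in CO₂ flux, holding the other predictors fixed.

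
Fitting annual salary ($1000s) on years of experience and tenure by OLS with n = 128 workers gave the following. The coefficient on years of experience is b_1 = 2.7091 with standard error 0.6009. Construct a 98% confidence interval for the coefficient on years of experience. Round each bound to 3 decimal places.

df = n − k − 1 = 128 − 2 − 1 = 125.
t* = t_{0.01, 125} = 2.35655.
Margin = t* × SE = 2.35655 × 0.6009 = 1.41605.
CI: 2.7091 ± 1.41605 → (1.293, 4.125).
With 98% confidence, each one-unit increase in years of experience is associated with a change of between 1.293 and 4.125 $1000s in annual salary, holding the other predictors fixed.

(1.293, 4.125)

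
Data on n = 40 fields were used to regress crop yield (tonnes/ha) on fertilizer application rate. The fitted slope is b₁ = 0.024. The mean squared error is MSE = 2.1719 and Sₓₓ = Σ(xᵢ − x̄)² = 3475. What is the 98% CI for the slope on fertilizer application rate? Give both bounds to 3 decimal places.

(-0.037, 0.085)

SE(b₁) = √(MSE/Sₓₓ) = √(2.1719/3475) = 0.0250001.
df = n − 2 = 38.
t* = t_{0.01, 38} = 2.428568.
Margin = t* × SE = 2.428568 × 0.0250001 = 0.06071.
CI: 0.024 ± 0.06071 → (-0.037, 0.085).
With 98% confidence, each one-unit increase in fertilizer application rate is associated with a change of between -0.037 and 0.085 tonnes/ha in crop yield.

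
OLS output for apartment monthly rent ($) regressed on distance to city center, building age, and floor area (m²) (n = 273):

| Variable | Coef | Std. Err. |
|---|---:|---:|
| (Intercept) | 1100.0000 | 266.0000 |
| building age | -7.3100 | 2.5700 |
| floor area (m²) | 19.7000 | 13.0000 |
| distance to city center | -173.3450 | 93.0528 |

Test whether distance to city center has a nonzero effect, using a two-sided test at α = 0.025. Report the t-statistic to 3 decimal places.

t = -1.863

Read off: b = -173.3450, SE = 93.0528 for distance to city center.
H₀: β₁ = 0 vs H₁: β₁ ≠ 0.
t = -173.3450 / 93.0528 = -1.863.
df = n − k − 1 = 273 − 3 − 1 = 269.
Two-sided p ≈ 0.0636, which is ≥ 0.025, so fail to reject H₀.
The data do not give significant evidence of an association between distance to city center and apartment monthly rent, after adjusting for the other predictors.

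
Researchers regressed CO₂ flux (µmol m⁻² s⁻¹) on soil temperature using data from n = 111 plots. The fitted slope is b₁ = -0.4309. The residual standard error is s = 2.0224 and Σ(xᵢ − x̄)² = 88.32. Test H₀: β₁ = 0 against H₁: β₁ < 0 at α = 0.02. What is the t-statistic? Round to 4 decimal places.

t = -2.0023

SE(b₁) = s/√Sₓₓ = 2.0224/√88.32 = 0.215198.
t = -0.4309 / 0.215198 = -2.0023.
df = n − 2 = 109.
One-sided p ≈ 0.0239, which is ≥ 0.02, so fail to reject H₀.
The data do not give significant evidence that the true slope on soil temperature is negative.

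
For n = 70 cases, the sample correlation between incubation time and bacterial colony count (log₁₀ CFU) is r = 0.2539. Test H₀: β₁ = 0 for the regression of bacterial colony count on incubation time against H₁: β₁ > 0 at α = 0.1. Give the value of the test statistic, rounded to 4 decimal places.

t = 2.1646

t = r·√(n − 2)/√(1 − r²) = 0.2539·√68/√0.935535 = 2.1646.
df = n − 2 = 68.
One-sided p ≈ 0.0170, which is < 0.1, so reject H₀.
There is evidence of a linear association between incubation time and bacterial colony count.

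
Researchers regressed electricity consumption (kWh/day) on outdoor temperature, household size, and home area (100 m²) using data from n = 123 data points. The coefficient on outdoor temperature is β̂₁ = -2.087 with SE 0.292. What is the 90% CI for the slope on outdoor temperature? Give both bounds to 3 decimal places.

df = n − k − 1 = 123 − 3 − 1 = 119.
t* = t_{0.05, 119} = 1.657759.
Margin = t* × SE = 1.657759 × 0.292 = 0.48407.
CI: -2.087 ± 0.48407 → (-2.571, -1.603).
With 90% confidence, each one-unit increase in outdoor temperature is associated with a change of between -2.571 and -1.603 kWh/day in electricity consumption, holding the other predictors fixed.

(-2.571, -1.603)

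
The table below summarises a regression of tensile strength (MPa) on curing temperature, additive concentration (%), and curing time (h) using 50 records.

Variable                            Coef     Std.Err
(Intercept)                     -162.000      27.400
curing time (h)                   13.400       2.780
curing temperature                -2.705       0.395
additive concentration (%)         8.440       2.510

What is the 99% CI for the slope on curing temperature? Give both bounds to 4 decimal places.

Read off: b = -2.705, SE = 0.395 for curing temperature.
df = n − k − 1 = 50 − 3 − 1 = 46.
t* = t_{0.005, 46} = 2.687013.
Margin = t* × SE = 2.687013 × 0.395 = 1.061370.
CI: -2.705 ± 1.061370 → (-3.7664, -1.6436).

(-3.7664, -1.6436)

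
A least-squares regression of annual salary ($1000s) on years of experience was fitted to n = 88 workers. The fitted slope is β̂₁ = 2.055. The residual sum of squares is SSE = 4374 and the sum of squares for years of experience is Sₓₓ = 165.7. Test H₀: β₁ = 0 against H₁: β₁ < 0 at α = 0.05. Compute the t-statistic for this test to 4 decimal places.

t = 3.7092

MSE = SSE/(n − 2) = 4374/86 = 50.8605.
SE(β̂₁) = √(MSE/Sₓₓ) = √(50.8605/165.7) = 0.554024.
t = 2.055 / 0.554024 = 3.7092.
df = n − 2 = 86.
One-sided p ≈ 0.9998, which is ≥ 0.05, so fail to reject H₀.
The data do not give significant evidence that the true slope on years of experience is negative.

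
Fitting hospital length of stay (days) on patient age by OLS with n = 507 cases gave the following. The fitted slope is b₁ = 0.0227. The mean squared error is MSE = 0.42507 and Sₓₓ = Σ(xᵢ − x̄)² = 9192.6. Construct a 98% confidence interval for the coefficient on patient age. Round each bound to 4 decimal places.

SE(b₁) = √(MSE/Sₓₓ) = √(0.42507/9192.6) = 0.00680003.
df = n − 2 = 505.
t* = t_{0.01, 505} = 2.333755.
Margin = t* × SE = 2.333755 × 0.00680003 = 0.015870.
CI: 0.0227 ± 0.015870 → (0.0068, 0.0386).
With 98% confidence, each one-unit increase in patient age is associated with a change of between 0.0068 and 0.0386 days in hospital length of stay.

(0.0068, 0.0386)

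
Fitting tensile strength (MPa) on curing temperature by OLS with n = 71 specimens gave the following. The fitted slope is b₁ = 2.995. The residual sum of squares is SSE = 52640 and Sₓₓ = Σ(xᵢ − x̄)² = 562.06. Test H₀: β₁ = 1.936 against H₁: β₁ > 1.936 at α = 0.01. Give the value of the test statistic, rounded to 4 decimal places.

MSE = SSE/(n − 2) = 52640/69 = 762.899.
SE(b₁) = √(MSE/Sₓₓ) = √(762.899/562.06) = 1.16504.
t = (2.995 − 1.936) / 1.16504 = 0.9090.
df = n − 2 = 69.
One-sided p ≈ 0.1833, which is ≥ 0.01, so fail to reject H₀.
The data do not give significant evidence that the true slope on curing temperature exceeds 1.936 MPa per unit.

t = 0.9090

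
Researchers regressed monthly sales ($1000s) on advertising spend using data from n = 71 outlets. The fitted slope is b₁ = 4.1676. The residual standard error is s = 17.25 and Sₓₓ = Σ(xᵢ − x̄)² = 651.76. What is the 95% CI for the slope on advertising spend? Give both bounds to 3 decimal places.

(2.820, 5.516)

SE(b₁) = s/√Sₓₓ = 17.25/√651.76 = 0.675687.
df = n − 2 = 69.
t* = t_{0.025, 69} = 1.994945.
Margin = t* × SE = 1.994945 × 0.675687 = 1.34796.
CI: 4.1676 ± 1.34796 → (2.820, 5.516).
With 95% confidence, each one-unit increase in advertising spend is associated with a change of between 2.820 and 5.516 $1000s in monthly sales.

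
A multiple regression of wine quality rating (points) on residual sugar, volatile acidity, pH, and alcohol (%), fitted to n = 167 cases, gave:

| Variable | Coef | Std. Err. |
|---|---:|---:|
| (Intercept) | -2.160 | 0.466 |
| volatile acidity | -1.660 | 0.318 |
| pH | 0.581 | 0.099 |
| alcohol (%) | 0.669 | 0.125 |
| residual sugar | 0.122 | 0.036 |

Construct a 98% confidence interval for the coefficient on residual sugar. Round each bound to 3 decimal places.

Read off: b = 0.122, SE = 0.036 for residual sugar.
df = n − k − 1 = 167 − 4 − 1 = 162.
t* = t_{0.01, 162} = 2.349586.
Margin = t* × SE = 2.349586 × 0.036 = 0.08459.
CI: 0.122 ± 0.08459 → (0.037, 0.207).

(0.037, 0.207)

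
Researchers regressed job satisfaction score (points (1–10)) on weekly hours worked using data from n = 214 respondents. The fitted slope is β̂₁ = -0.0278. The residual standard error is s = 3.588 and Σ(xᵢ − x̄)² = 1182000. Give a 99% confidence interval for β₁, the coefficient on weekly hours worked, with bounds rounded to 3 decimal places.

SE(β̂₁) = s/√Sₓₓ = 3.588/√1182000 = 0.00330023.
df = n − 2 = 212.
t* = t_{0.005, 212} = 2.599218.
Margin = t* × SE = 2.599218 × 0.00330023 = 0.00858.
CI: -0.0278 ± 0.00858 → (-0.036, -0.019).
With 99% confidence, each one-unit increase in weekly hours worked is associated with a change of between -0.036 and -0.019 points (1–10) in job satisfaction score.

(-0.036, -0.019)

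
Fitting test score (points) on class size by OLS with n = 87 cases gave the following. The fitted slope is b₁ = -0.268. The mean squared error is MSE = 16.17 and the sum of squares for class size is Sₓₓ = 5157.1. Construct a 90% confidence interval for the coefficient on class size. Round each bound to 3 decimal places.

(-0.361, -0.175)

SE(b₁) = √(MSE/Sₓₓ) = √(16.17/5157.1) = 0.0559954.
df = n − 2 = 85.
t* = t_{0.05, 85} = 1.662978.
Margin = t* × SE = 1.662978 × 0.0559954 = 0.09312.
CI: -0.268 ± 0.09312 → (-0.361, -0.175).
With 90% confidence, each one-unit increase in class size is associated with a change of between -0.361 and -0.175 points in test score.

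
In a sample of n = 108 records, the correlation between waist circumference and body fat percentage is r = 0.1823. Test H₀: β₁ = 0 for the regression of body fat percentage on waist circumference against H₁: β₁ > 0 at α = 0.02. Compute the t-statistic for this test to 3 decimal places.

t = 1.909

t = r·√(n − 2)/√(1 − r²) = 0.1823·√106/√0.966767 = 1.909.
df = n − 2 = 106.
One-sided p ≈ 0.0295, which is ≥ 0.02, so fail to reject H₀.
The data do not give significant evidence of a linear association between waist circumference and body fat percentage.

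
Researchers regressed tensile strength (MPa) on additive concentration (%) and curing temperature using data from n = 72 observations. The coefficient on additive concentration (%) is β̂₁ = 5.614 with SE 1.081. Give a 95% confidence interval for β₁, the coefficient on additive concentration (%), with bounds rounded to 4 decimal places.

df = n − k − 1 = 72 − 2 − 1 = 69.
t* = t_{0.025, 69} = 1.994945.
Margin = t* × SE = 1.994945 × 1.081 = 2.156536.
CI: 5.614 ± 2.156536 → (3.4575, 7.7705).
With 95% confidence, each one-unit increase in additive concentration (%) is associated with a change of between 3.4575 and 7.7705 MPa in tensile strength, holding the other predictors fixed.

(3.4575, 7.7705)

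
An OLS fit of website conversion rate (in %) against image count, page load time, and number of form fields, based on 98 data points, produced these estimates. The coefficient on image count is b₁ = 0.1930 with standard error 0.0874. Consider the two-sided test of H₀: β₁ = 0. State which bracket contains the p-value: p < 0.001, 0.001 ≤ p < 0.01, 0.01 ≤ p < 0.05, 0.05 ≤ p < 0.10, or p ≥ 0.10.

t = 0.1930 / 0.0874 = 2.208.
df = n − k − 1 = 98 − 3 − 1 = 94.
Two-sided p = 2·P(T_{94} > |t|) ≈ 0.0297.
So 0.01 ≤ p < 0.05.

0.01 ≤ p < 0.05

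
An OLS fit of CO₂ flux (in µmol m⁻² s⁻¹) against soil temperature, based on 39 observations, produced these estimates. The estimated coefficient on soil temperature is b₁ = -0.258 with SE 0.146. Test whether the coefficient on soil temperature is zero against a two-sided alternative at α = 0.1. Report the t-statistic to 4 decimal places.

H₀: β₁ = 0 vs H₁: β₁ ≠ 0.
t = (b₁ − β₁⁰)/SE = -0.258 / 0.146 = -1.7671.
df = n − 2 = 39 − 2 = 37.
Two-sided p ≈ 0.0855, which is < 0.1, so reject H₀.
There is evidence that soil temperature is associated with CO₂ flux.

t = -1.7671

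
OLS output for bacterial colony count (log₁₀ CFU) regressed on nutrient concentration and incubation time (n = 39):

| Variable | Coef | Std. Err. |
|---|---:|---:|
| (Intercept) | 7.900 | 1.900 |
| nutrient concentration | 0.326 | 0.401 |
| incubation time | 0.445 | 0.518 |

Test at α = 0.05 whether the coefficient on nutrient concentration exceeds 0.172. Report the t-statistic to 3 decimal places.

Read off: b = 0.326, SE = 0.401 for nutrient concentration.
H₀: β₁ = 0.172 vs H₁: β₁ > 0.172.
t = (0.326 − 0.172) / 0.401 = 0.384.
df = n − k − 1 = 39 − 2 − 1 = 36.
One-sided p ≈ 0.3516, which is ≥ 0.05, so fail to reject H₀.
The data do not give significant evidence that the true slope on nutrient concentration exceeds 0.172 log₁₀ CFU per unit, holding the other predictors fixed.

t = 0.384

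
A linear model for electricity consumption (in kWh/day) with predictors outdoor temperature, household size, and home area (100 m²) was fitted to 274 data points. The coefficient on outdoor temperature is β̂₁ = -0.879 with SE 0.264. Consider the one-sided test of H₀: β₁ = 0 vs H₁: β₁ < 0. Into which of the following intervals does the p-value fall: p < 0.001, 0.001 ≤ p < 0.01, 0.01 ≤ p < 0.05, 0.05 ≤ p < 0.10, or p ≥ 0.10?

p < 0.001

t = -0.879 / 0.264 = -3.330.
df = n − k − 1 = 274 − 3 − 1 = 270.
One-sided p = P(T_{270} < t) ≈ 0.0005.
So p < 0.001.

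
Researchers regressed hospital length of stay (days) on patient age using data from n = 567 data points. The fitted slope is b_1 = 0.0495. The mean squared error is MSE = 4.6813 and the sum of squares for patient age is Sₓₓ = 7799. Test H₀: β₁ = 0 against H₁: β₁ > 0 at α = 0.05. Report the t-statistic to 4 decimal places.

t = 2.0204

SE(b_1) = √(MSE/Sₓₓ) = √(4.6813/7799) = 0.0244999.
t = 0.0495 / 0.0244999 = 2.0204.
df = n − 2 = 565.
One-sided p ≈ 0.0219, which is < 0.05, so reject H₀.
There is evidence that the true slope on patient age is positive.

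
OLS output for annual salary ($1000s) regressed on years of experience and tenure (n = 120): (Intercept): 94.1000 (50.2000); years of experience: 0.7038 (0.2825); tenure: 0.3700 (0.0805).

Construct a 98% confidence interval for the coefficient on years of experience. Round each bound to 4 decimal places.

Read off: b = 0.7038, SE = 0.2825 for years of experience.
df = n − k − 1 = 120 − 2 − 1 = 117.
t* = t_{0.01, 117} = 2.358642.
Margin = t* × SE = 2.358642 × 0.2825 = 0.666316.
CI: 0.7038 ± 0.666316 → (0.0375, 1.3701).

(0.0375, 1.3701)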